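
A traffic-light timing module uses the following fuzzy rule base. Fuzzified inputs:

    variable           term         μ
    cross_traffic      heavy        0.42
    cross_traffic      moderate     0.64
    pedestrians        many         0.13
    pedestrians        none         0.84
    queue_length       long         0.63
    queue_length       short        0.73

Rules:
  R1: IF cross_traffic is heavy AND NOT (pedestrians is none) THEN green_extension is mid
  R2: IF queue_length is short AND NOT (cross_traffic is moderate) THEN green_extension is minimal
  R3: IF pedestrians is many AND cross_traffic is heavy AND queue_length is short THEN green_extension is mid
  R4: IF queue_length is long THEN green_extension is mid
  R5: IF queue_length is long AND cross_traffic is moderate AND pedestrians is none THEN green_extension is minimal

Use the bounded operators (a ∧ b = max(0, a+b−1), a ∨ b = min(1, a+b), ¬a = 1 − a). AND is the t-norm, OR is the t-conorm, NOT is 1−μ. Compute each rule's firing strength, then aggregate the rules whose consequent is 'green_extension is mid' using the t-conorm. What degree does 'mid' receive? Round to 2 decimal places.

0.63

R1: heavy=0.42, ¬none=1−0.84=0.16; AND[max(0, a+b−1)] → w = 0.00
R2: short=0.73, ¬moderate=1−0.64=0.36; AND[max(0, a+b−1)] → w = 0.09
R3: many=0.13, heavy=0.42, short=0.73; AND[max(0, a+b−1)] → w = 0.00
R4: long=0.63 → w = 0.63
R5: long=0.63, moderate=0.64, none=0.84; AND[max(0, a+b−1)] → w = 0.11
Rules with consequent 'mid': {R1, R3, R4} → strengths 0.00, 0.00, 0.63
Aggregate via t-conorm [min(1, a+b)]: 0.63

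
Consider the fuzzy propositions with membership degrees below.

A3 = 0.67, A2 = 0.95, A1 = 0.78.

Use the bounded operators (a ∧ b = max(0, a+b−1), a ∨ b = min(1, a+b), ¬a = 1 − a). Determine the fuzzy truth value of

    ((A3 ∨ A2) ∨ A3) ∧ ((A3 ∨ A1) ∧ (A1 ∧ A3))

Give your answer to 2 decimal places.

A3 ∨ A2 = min(1, a+b) on (0.67, 0.95) = 1.00
(A3 ∨ A2) ∨ A3 = min(1, a+b) on (1.00, 0.67) = 1.00
A3 ∨ A1 = min(1, a+b) on (0.67, 0.78) = 1.00
A1 ∧ A3 = max(0, a+b−1) on (0.78, 0.67) = 0.45
(A3 ∨ A1) ∧ (A1 ∧ A3) = max(0, a+b−1) on (1.00, 0.45) = 0.45
((A3 ∨ A2) ∨ A3) ∧ ((A3 ∨ A1) ∧ (A1 ∧ A3)) = max(0, a+b−1) on (1.00, 0.45) = 0.45

0.45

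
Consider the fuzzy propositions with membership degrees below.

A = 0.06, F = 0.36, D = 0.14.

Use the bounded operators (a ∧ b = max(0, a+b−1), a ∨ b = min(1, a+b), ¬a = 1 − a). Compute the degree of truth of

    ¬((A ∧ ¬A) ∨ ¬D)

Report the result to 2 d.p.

0.14

¬A = 1 − 0.06 = 0.94
A ∧ ¬A = max(0, a+b−1) on (0.06, 0.94) = 0.00
¬D = 1 − 0.14 = 0.86
(A ∧ ¬A) ∨ ¬D = min(1, a+b) on (0.00, 0.86) = 0.86
¬((A ∧ ¬A) ∨ ¬D) = 1 − 0.86 = 0.14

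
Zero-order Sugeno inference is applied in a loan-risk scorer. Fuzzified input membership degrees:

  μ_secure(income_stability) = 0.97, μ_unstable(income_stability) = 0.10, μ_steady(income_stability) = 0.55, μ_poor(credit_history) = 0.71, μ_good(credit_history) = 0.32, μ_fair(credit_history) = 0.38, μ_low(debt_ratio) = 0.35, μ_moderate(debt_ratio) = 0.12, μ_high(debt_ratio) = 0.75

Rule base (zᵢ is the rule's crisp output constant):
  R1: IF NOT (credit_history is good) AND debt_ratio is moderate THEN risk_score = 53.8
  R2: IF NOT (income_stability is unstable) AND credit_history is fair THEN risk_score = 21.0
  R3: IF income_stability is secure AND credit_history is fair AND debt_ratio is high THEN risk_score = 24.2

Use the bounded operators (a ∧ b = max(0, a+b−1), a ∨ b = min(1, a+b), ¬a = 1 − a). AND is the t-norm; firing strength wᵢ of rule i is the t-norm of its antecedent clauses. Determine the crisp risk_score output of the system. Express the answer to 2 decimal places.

R1 (z=53.8): ¬good=1−0.32=0.68, moderate=0.12; AND[max(0, a+b−1)] → w = 0.00
R2 (z=21.0): ¬unstable=1−0.10=0.90, fair=0.38; AND[max(0, a+b−1)] → w = 0.28
R3 (z=24.2): secure=0.97, fair=0.38, high=0.75; AND[max(0, a+b−1)] → w = 0.10
Weighted average = (0.00·53.8 + 0.28·21.0 + 0.10·24.2) / (0.00 + 0.28 + 0.10)
  = 8.3000 / 0.3800 = 21.84

21.84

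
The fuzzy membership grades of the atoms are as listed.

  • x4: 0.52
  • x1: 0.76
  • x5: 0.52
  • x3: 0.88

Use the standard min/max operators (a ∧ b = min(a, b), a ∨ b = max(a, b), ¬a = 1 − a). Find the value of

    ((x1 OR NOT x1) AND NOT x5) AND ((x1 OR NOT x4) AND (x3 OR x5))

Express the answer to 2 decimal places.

NOT x1 = 1 − 0.76 = 0.24
x1 OR NOT x1 = max(a, b) on (0.76, 0.24) = 0.76
NOT x5 = 1 − 0.52 = 0.48
(x1 OR NOT x1) AND NOT x5 = min(a, b) on (0.76, 0.48) = 0.48
NOT x4 = 1 − 0.52 = 0.48
x1 OR NOT x4 = max(a, b) on (0.76, 0.48) = 0.76
x3 OR x5 = max(a, b) on (0.88, 0.52) = 0.88
(x1 OR NOT x4) AND (x3 OR x5) = min(a, b) on (0.76, 0.88) = 0.76
((x1 OR NOT x1) AND NOT x5) AND ((x1 OR NOT x4) AND (x3 OR x5)) = min(a, b) on (0.48, 0.76) = 0.48

0.48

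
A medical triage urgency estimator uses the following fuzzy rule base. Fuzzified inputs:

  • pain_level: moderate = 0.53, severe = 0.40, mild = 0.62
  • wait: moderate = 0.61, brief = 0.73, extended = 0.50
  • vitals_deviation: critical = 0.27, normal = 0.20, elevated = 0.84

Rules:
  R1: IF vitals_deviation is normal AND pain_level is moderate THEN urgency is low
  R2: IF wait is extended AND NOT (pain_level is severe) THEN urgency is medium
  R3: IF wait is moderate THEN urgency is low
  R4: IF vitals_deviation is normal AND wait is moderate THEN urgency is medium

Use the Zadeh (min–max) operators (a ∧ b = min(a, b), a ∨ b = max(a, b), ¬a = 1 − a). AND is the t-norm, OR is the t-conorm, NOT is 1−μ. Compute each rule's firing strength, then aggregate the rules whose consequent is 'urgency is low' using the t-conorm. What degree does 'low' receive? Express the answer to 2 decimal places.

0.61

R1: normal=0.20, moderate=0.53; AND[min(a, b)] → w = 0.20
R2: extended=0.50, ¬severe=1−0.40=0.60; AND[min(a, b)] → w = 0.50
R3: moderate=0.61 → w = 0.61
R4: normal=0.20, moderate=0.61; AND[min(a, b)] → w = 0.20
Rules with consequent 'low': {R1, R3} → strengths 0.20, 0.61
Aggregate via t-conorm [max(a, b)]: 0.61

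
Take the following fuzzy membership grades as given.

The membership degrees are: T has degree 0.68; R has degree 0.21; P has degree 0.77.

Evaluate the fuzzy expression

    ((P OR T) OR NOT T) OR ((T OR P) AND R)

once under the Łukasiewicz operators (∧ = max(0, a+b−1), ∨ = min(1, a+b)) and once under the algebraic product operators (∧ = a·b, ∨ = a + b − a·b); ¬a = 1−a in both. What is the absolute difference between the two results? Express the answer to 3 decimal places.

Under Łukasiewicz:
  P OR T = min(1, a+b) on (0.77, 0.68) = 1.00
  NOT T = 1 − 0.68 = 0.32
  (P OR T) OR NOT T = min(1, a+b) on (1.00, 0.32) = 1.00
  T OR P = min(1, a+b) on (0.68, 0.77) = 1.00
  (T OR P) AND R = max(0, a+b−1) on (1.00, 0.21) = 0.21
  ((P OR T) OR NOT T) OR ((T OR P) AND R) = min(1, a+b) on (1.00, 0.21) = 1.00
  → value = 1.0000
Under algebraic product:
  P OR T = a + b − a·b on (0.7700, 0.6800) = 0.9264
  NOT T = 1 − 0.6800 = 0.3200
  (P OR T) OR NOT T = a + b − a·b on (0.9264, 0.3200) = 0.9500
  T OR P = a + b − a·b on (0.6800, 0.7700) = 0.9264
  (T OR P) AND R = a·b on (0.9264, 0.2100) = 0.1945
  ((P OR T) OR NOT T) OR ((T OR P) AND R) = a + b − a·b on (0.9500, 0.1945) = 0.9597
  → value = 0.9597
|1.0000 − 0.9597| = 0.040

0.040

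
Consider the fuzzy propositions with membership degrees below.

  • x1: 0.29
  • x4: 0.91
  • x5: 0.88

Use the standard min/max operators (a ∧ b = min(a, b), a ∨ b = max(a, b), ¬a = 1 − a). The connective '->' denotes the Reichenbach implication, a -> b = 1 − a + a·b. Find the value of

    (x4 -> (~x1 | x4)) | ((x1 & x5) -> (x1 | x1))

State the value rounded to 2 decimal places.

~x1 = 1 − 0.29 = 0.71
~x1 | x4 = max(a, b) on (0.71, 0.91) = 0.91
x4 -> (~x1 | x4)  [Reichenbach: 1 − a + a·b] with a=0.91, b=0.91 → 0.92
x1 & x5 = min(a, b) on (0.29, 0.88) = 0.29
x1 | x1 = max(a, b) on (0.29, 0.29) = 0.29
(x1 & x5) -> (x1 | x1)  [Reichenbach: 1 − a + a·b] with a=0.29, b=0.29 → 0.79
(x4 -> (~x1 | x4)) | ((x1 & x5) -> (x1 | x1)) = max(a, b) on (0.92, 0.79) = 0.92

0.92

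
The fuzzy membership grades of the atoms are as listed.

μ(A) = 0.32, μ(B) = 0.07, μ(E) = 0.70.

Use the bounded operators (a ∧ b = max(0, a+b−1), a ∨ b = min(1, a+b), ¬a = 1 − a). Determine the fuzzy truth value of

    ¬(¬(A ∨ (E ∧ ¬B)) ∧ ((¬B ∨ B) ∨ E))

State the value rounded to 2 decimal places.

0.95

¬B = 1 − 0.07 = 0.93
E ∧ ¬B = max(0, a+b−1) on (0.70, 0.93) = 0.63
A ∨ (E ∧ ¬B) = min(1, a+b) on (0.32, 0.63) = 0.95
¬(A ∨ (E ∧ ¬B)) = 1 − 0.95 = 0.05
¬B = 1 − 0.07 = 0.93
¬B ∨ B = min(1, a+b) on (0.93, 0.07) = 1.00
(¬B ∨ B) ∨ E = min(1, a+b) on (1.00, 0.70) = 1.00
¬(A ∨ (E ∧ ¬B)) ∧ ((¬B ∨ B) ∨ E) = max(0, a+b−1) on (0.05, 1.00) = 0.05
¬(¬(A ∨ (E ∧ ¬B)) ∧ ((¬B ∨ B) ∨ E)) = 1 − 0.05 = 0.95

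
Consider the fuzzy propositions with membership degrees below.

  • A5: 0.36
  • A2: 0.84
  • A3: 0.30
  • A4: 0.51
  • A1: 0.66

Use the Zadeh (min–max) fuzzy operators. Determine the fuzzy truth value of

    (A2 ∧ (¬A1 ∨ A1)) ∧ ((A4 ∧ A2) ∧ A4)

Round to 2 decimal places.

¬A1 = 1 − 0.66 = 0.34
¬A1 ∨ A1 = max(a, b) on (0.34, 0.66) = 0.66
A2 ∧ (¬A1 ∨ A1) = min(a, b) on (0.84, 0.66) = 0.66
A4 ∧ A2 = min(a, b) on (0.51, 0.84) = 0.51
(A4 ∧ A2) ∧ A4 = min(a, b) on (0.51, 0.51) = 0.51
(A2 ∧ (¬A1 ∨ A1)) ∧ ((A4 ∧ A2) ∧ A4) = min(a, b) on (0.66, 0.51) = 0.51

0.51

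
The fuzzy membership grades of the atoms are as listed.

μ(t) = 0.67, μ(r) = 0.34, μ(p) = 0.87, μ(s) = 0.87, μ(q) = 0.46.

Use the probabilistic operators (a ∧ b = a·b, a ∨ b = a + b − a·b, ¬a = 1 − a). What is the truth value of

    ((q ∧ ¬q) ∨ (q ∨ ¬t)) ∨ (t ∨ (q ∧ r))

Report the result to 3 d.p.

0.924

¬q = 1 − 0.4600 = 0.5400
q ∧ ¬q = a·b on (0.4600, 0.5400) = 0.2484
¬t = 1 − 0.6700 = 0.3300
q ∨ ¬t = a + b − a·b on (0.4600, 0.3300) = 0.6382
(q ∧ ¬q) ∨ (q ∨ ¬t) = a + b − a·b on (0.2484, 0.6382) = 0.7281
q ∧ r = a·b on (0.4600, 0.3400) = 0.1564
t ∨ (q ∧ r) = a + b − a·b on (0.6700, 0.1564) = 0.7216
((q ∧ ¬q) ∨ (q ∨ ¬t)) ∨ (t ∨ (q ∧ r)) = a + b − a·b on (0.7281, 0.7216) = 0.9243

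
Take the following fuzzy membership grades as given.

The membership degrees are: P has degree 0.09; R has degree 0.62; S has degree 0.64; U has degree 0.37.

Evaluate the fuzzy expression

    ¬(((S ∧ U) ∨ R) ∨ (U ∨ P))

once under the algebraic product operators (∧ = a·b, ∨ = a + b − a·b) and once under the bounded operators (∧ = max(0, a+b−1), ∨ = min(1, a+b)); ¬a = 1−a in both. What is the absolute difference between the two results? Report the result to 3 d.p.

0.166

Under algebraic product:
  S ∧ U = a·b on (0.6400, 0.3700) = 0.2368
  (S ∧ U) ∨ R = a + b − a·b on (0.2368, 0.6200) = 0.7100
  U ∨ P = a + b − a·b on (0.3700, 0.0900) = 0.4267
  ((S ∧ U) ∨ R) ∨ (U ∨ P) = a + b − a·b on (0.7100, 0.4267) = 0.8337
  ¬(((S ∧ U) ∨ R) ∨ (U ∨ P)) = 1 − 0.8337 = 0.1663
  → value = 0.1663
Under bounded:
  S ∧ U = max(0, a+b−1) on (0.64, 0.37) = 0.01
  (S ∧ U) ∨ R = min(1, a+b) on (0.01, 0.62) = 0.63
  U ∨ P = min(1, a+b) on (0.37, 0.09) = 0.46
  ((S ∧ U) ∨ R) ∨ (U ∨ P) = min(1, a+b) on (0.63, 0.46) = 1.00
  ¬(((S ∧ U) ∨ R) ∨ (U ∨ P)) = 1 − 1.00 = 0.00
  → value = 0.0000
|0.1663 − 0.0000| = 0.166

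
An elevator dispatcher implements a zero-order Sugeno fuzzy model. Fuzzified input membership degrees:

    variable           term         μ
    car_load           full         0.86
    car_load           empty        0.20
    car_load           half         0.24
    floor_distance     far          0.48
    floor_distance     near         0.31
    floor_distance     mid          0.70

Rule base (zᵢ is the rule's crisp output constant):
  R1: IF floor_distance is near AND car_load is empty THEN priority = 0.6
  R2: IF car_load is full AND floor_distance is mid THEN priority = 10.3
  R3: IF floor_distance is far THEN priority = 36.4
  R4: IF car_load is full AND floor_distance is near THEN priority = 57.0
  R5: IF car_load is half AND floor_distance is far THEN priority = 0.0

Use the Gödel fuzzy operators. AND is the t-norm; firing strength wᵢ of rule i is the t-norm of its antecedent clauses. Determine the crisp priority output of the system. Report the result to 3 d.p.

R1 (z=0.6): near=0.31, empty=0.20; AND[min(a, b)] → w = 0.20
R2 (z=10.3): full=0.86, mid=0.70; AND[min(a, b)] → w = 0.70
R3 (z=36.4): far=0.48 → w = 0.48
R4 (z=57.0): full=0.86, near=0.31; AND[min(a, b)] → w = 0.31
R5 (z=0.0): half=0.24, far=0.48; AND[min(a, b)] → w = 0.24
Weighted average = (0.20·0.6 + 0.70·10.3 + 0.48·36.4 + 0.31·57.0 + 0.24·0.0) / (0.20 + 0.70 + 0.48 + 0.31 + 0.24)
  = 42.4720 / 1.9300 = 22.006

22.006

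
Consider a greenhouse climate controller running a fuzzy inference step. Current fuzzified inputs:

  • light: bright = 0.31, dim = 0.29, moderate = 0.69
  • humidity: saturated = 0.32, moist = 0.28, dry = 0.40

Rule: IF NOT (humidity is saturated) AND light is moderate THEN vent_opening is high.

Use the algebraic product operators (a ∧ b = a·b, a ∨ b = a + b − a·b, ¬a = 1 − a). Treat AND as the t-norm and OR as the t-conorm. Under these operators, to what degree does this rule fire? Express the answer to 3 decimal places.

firing strength: ¬saturated=1−0.32=0.68, moderate=0.69; AND[a·b] → w = 0.4692

0.469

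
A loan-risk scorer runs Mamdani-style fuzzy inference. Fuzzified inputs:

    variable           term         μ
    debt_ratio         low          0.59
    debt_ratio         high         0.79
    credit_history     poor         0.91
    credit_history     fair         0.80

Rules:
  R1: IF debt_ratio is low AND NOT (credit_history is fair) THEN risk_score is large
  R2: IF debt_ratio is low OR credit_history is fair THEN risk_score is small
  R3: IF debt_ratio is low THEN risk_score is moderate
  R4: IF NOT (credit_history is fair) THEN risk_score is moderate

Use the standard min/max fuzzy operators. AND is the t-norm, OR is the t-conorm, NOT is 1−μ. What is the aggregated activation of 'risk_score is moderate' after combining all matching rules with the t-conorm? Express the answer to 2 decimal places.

R1: low=0.59, ¬fair=1−0.80=0.20; AND[min(a, b)] → w = 0.20
R2: low=0.59, fair=0.80; OR[max(a, b)] → w = 0.80
R3: low=0.59 → w = 0.59
R4: ¬fair=1−0.80=0.20 → w = 0.20
Rules with consequent 'moderate': {R3, R4} → strengths 0.59, 0.20
Aggregate via t-conorm [max(a, b)]: 0.59

0.59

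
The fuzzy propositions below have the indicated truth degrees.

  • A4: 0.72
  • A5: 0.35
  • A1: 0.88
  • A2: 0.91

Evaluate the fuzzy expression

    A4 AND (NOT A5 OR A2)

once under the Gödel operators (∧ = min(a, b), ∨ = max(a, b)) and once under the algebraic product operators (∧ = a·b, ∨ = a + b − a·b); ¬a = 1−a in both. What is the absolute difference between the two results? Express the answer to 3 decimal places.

0.023

Under Gödel:
  NOT A5 = 1 − 0.35 = 0.65
  NOT A5 OR A2 = max(a, b) on (0.65, 0.91) = 0.91
  A4 AND (NOT A5 OR A2) = min(a, b) on (0.72, 0.91) = 0.72
  → value = 0.7200
Under algebraic product:
  NOT A5 = 1 − 0.3500 = 0.6500
  NOT A5 OR A2 = a + b − a·b on (0.6500, 0.9100) = 0.9685
  A4 AND (NOT A5 OR A2) = a·b on (0.7200, 0.9685) = 0.6973
  → value = 0.6973
|0.7200 − 0.6973| = 0.023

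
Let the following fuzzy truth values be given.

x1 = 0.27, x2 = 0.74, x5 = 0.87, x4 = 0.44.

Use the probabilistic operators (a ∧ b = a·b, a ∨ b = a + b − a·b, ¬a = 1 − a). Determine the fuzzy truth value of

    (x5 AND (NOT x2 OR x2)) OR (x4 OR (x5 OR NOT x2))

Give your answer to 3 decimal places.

0.984

NOT x2 = 1 − 0.7400 = 0.2600
NOT x2 OR x2 = a + b − a·b on (0.2600, 0.7400) = 0.8076
x5 AND (NOT x2 OR x2) = a·b on (0.8700, 0.8076) = 0.7026
NOT x2 = 1 − 0.7400 = 0.2600
x5 OR NOT x2 = a + b − a·b on (0.8700, 0.2600) = 0.9038
x4 OR (x5 OR NOT x2) = a + b − a·b on (0.4400, 0.9038) = 0.9461
(x5 AND (NOT x2 OR x2)) OR (x4 OR (x5 OR NOT x2)) = a + b − a·b on (0.7026, 0.9461) = 0.9840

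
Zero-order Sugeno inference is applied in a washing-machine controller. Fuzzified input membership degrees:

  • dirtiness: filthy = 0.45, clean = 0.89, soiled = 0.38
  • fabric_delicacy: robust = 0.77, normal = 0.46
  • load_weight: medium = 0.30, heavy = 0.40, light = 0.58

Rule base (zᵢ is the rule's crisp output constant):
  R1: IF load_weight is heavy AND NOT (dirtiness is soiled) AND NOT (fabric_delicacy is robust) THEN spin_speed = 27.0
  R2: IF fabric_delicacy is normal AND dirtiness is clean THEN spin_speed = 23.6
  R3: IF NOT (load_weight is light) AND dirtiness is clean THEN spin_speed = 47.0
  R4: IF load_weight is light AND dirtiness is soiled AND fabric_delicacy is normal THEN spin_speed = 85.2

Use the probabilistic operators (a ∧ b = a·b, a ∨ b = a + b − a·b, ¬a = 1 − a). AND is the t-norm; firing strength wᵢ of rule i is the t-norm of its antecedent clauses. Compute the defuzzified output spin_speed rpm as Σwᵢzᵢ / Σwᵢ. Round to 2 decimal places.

39.73

R1 (z=27.0): heavy=0.40, ¬soiled=1−0.38=0.62, ¬robust=1−0.77=0.23; AND[a·b] → w = 0.0570
R2 (z=23.6): normal=0.46, clean=0.89; AND[a·b] → w = 0.4094
R3 (z=47.0): ¬light=1−0.58=0.42, clean=0.89; AND[a·b] → w = 0.3738
R4 (z=85.2): light=0.58, soiled=0.38, normal=0.46; AND[a·b] → w = 0.1014
Weighted average = (0.0570·27.0 + 0.4094·23.6 + 0.3738·47.0 + 0.1014·85.2) / (0.0570 + 0.4094 + 0.3738 + 0.1014)
  = 37.4084 / 0.9416 = 39.73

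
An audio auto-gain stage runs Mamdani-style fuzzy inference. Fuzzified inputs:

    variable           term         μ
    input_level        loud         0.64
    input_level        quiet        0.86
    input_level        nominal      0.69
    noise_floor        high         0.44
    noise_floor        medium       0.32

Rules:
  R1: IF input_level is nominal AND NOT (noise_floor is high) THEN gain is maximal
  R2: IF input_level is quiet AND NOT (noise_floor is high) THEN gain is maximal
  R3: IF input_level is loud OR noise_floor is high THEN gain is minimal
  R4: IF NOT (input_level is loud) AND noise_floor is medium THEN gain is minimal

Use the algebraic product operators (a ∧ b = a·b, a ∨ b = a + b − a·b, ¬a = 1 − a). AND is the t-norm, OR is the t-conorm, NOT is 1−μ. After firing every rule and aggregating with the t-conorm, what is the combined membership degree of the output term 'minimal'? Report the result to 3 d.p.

0.822

R1: nominal=0.69, ¬high=1−0.44=0.56; AND[a·b] → w = 0.3864
R2: quiet=0.86, ¬high=1−0.44=0.56; AND[a·b] → w = 0.4816
R3: loud=0.64, high=0.44; OR[a + b − a·b] → w = 0.7984
R4: ¬loud=1−0.64=0.36, medium=0.32; AND[a·b] → w = 0.1152
Rules with consequent 'minimal': {R3, R4} → strengths 0.7984, 0.1152
Aggregate via t-conorm [a + b − a·b]: 0.8216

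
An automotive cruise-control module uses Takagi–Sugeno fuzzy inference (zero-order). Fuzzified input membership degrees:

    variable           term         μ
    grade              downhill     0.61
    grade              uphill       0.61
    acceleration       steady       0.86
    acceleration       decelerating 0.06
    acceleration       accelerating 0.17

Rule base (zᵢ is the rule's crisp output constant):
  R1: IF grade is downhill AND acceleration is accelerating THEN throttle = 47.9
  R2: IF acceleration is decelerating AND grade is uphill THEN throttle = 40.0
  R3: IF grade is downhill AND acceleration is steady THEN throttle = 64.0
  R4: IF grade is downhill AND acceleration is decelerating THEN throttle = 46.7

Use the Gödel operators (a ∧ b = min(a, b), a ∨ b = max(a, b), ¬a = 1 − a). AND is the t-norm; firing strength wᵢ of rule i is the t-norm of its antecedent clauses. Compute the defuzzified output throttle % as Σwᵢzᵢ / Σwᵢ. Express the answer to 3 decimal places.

R1 (z=47.9): downhill=0.61, accelerating=0.17; AND[min(a, b)] → w = 0.17
R2 (z=40.0): decelerating=0.06, uphill=0.61; AND[min(a, b)] → w = 0.06
R3 (z=64.0): downhill=0.61, steady=0.86; AND[min(a, b)] → w = 0.61
R4 (z=46.7): downhill=0.61, decelerating=0.06; AND[min(a, b)] → w = 0.06
Weighted average = (0.17·47.9 + 0.06·40.0 + 0.61·64.0 + 0.06·46.7) / (0.17 + 0.06 + 0.61 + 0.06)
  = 52.3850 / 0.9000 = 58.206

58.206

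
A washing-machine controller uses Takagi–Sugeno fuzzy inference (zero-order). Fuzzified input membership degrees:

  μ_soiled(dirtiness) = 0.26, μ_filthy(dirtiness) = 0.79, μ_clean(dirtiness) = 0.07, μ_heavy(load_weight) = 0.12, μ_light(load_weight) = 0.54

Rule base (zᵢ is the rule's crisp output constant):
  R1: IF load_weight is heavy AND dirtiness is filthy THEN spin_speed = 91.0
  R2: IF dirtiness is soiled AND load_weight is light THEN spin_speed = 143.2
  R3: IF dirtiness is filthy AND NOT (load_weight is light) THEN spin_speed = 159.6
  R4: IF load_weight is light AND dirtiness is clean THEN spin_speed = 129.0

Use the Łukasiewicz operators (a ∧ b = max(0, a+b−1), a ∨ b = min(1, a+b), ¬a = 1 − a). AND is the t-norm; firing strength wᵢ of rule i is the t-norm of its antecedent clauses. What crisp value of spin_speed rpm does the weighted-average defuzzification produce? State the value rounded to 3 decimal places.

R1 (z=91.0): heavy=0.12, filthy=0.79; AND[max(0, a+b−1)] → w = 0.00
R2 (z=143.2): soiled=0.26, light=0.54; AND[max(0, a+b−1)] → w = 0.00
R3 (z=159.6): filthy=0.79, ¬light=1−0.54=0.46; AND[max(0, a+b−1)] → w = 0.25
R4 (z=129.0): light=0.54, clean=0.07; AND[max(0, a+b−1)] → w = 0.00
Weighted average = (0.00·91.0 + 0.00·143.2 + 0.25·159.6 + 0.00·129.0) / (0.00 + 0.00 + 0.25 + 0.00)
  = 39.9000 / 0.2500 = 159.600

159.600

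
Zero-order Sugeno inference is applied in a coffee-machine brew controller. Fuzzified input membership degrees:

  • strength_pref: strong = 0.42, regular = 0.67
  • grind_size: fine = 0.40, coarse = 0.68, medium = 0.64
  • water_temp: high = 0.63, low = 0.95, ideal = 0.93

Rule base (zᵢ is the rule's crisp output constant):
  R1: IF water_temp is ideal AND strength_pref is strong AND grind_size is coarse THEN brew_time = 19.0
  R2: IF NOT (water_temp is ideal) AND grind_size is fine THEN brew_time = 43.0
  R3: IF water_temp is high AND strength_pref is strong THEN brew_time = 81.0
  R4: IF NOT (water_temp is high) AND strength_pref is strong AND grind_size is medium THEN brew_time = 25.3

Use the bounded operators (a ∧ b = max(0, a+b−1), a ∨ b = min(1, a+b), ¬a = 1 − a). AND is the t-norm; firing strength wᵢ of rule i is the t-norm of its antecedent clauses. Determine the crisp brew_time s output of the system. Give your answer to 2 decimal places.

R1 (z=19.0): ideal=0.93, strong=0.42, coarse=0.68; AND[max(0, a+b−1)] → w = 0.03
R2 (z=43.0): ¬ideal=1−0.93=0.07, fine=0.40; AND[max(0, a+b−1)] → w = 0.00
R3 (z=81.0): high=0.63, strong=0.42; AND[max(0, a+b−1)] → w = 0.05
R4 (z=25.3): ¬high=1−0.63=0.37, strong=0.42, medium=0.64; AND[max(0, a+b−1)] → w = 0.00
Weighted average = (0.03·19.0 + 0.00·43.0 + 0.05·81.0 + 0.00·25.3) / (0.03 + 0.00 + 0.05 + 0.00)
  = 4.6200 / 0.0800 = 57.75

57.75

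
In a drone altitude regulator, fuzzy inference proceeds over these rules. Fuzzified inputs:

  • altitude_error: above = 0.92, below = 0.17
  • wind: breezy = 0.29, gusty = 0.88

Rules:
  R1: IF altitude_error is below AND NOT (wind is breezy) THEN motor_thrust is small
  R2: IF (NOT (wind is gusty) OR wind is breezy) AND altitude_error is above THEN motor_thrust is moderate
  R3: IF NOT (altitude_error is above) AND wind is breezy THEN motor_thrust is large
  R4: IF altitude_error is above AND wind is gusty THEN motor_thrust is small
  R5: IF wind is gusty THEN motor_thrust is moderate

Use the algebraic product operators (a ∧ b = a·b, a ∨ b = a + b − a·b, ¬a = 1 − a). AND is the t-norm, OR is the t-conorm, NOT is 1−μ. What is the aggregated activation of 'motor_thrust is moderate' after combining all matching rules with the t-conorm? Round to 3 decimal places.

0.921

R1: below=0.17, ¬breezy=1−0.29=0.71; AND[a·b] → w = 0.1207
R2: (¬gusty=1−0.88=0.12 OR breezy=0.29) = 0.3752; AND[a·b] with above=0.92 → w = 0.3452
R3: ¬above=1−0.92=0.08, breezy=0.29; AND[a·b] → w = 0.0232
R4: above=0.92, gusty=0.88; AND[a·b] → w = 0.8096
R5: gusty=0.88 → w = 0.8800
Rules with consequent 'moderate': {R2, R5} → strengths 0.3452, 0.8800
Aggregate via t-conorm [a + b − a·b]: 0.9214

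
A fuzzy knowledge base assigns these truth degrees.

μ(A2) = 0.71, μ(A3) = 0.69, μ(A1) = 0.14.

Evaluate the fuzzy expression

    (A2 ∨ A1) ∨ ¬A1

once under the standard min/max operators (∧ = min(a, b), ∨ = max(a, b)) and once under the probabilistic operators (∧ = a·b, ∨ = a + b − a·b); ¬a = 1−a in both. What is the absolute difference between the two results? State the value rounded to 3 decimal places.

0.105

Under standard min/max:
  A2 ∨ A1 = max(a, b) on (0.71, 0.14) = 0.71
  ¬A1 = 1 − 0.14 = 0.86
  (A2 ∨ A1) ∨ ¬A1 = max(a, b) on (0.71, 0.86) = 0.86
  → value = 0.8600
Under probabilistic:
  A2 ∨ A1 = a + b − a·b on (0.7100, 0.1400) = 0.7506
  ¬A1 = 1 − 0.1400 = 0.8600
  (A2 ∨ A1) ∨ ¬A1 = a + b − a·b on (0.7506, 0.8600) = 0.9651
  → value = 0.9651
|0.8600 − 0.9651| = 0.105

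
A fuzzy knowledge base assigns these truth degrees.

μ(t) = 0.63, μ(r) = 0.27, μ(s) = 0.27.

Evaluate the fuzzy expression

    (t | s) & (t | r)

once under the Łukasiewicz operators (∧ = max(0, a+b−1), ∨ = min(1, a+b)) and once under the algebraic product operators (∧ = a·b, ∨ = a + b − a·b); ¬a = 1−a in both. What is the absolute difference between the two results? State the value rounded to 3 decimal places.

0.267

Under Łukasiewicz:
  t | s = min(1, a+b) on (0.63, 0.27) = 0.90
  t | r = min(1, a+b) on (0.63, 0.27) = 0.90
  (t | s) & (t | r) = max(0, a+b−1) on (0.90, 0.90) = 0.80
  → value = 0.8000
Under algebraic product:
  t | s = a + b − a·b on (0.6300, 0.2700) = 0.7299
  t | r = a + b − a·b on (0.6300, 0.2700) = 0.7299
  (t | s) & (t | r) = a·b on (0.7299, 0.7299) = 0.5328
  → value = 0.5328
|0.8000 − 0.5328| = 0.267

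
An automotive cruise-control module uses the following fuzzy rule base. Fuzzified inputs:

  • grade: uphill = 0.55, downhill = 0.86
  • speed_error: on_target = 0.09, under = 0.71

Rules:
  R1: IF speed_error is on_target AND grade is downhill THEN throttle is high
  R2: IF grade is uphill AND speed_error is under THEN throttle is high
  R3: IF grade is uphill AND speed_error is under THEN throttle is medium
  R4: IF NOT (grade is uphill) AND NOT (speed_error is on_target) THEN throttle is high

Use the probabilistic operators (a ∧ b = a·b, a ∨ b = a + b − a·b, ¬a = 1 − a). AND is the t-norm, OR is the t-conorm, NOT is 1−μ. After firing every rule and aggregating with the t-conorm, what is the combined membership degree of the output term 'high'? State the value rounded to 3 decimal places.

0.668

R1: on_target=0.09, downhill=0.86; AND[a·b] → w = 0.0774
R2: uphill=0.55, under=0.71; AND[a·b] → w = 0.3905
R3: uphill=0.55, under=0.71; AND[a·b] → w = 0.3905
R4: ¬uphill=1−0.55=0.45, ¬on_target=1−0.09=0.91; AND[a·b] → w = 0.4095
Rules with consequent 'high': {R1, R2, R4} → strengths 0.0774, 0.3905, 0.4095
Aggregate via t-conorm [a + b − a·b]: 0.6679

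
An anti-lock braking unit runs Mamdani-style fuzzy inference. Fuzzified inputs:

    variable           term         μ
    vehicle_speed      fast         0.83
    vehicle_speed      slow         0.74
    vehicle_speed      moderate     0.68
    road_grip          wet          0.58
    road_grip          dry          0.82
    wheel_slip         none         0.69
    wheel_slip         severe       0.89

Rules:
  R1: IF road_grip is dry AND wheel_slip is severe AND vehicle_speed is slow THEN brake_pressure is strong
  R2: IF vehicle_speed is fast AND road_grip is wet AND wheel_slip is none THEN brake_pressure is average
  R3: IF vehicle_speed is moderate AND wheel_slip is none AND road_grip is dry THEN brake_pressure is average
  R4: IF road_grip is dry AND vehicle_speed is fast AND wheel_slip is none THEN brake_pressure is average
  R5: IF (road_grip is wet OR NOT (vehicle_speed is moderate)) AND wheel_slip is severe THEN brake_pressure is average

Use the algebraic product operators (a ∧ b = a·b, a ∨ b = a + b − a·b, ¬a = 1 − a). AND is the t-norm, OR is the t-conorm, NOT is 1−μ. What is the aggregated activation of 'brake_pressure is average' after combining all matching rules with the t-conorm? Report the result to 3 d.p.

0.921

R1: dry=0.82, severe=0.89, slow=0.74; AND[a·b] → w = 0.5401
R2: fast=0.83, wet=0.58, none=0.69; AND[a·b] → w = 0.3322
R3: moderate=0.68, none=0.69, dry=0.82; AND[a·b] → w = 0.3847
R4: dry=0.82, fast=0.83, none=0.69; AND[a·b] → w = 0.4696
R5: (wet=0.58 OR ¬moderate=1−0.68=0.32) = 0.7144; AND[a·b] with severe=0.89 → w = 0.6358
Rules with consequent 'average': {R2, R3, R4, R5} → strengths 0.3322, 0.3847, 0.4696, 0.6358
Aggregate via t-conorm [a + b − a·b]: 0.9206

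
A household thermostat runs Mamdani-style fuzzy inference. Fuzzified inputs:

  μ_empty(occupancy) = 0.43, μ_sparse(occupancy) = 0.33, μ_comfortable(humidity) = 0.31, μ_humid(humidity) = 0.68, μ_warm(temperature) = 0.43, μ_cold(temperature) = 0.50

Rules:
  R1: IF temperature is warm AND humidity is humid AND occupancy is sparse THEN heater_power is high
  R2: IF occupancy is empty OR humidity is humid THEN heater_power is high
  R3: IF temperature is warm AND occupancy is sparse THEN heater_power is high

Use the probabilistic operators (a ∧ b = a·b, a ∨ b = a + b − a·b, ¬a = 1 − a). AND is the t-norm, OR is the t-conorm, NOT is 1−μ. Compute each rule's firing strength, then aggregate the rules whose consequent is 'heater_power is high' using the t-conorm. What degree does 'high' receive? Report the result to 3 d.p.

R1: warm=0.43, humid=0.68, sparse=0.33; AND[a·b] → w = 0.0965
R2: empty=0.43, humid=0.68; OR[a + b − a·b] → w = 0.8176
R3: warm=0.43, sparse=0.33; AND[a·b] → w = 0.1419
Rules with consequent 'high': {R1, R2, R3} → strengths 0.0965, 0.8176, 0.1419
Aggregate via t-conorm [a + b − a·b]: 0.8586

0.859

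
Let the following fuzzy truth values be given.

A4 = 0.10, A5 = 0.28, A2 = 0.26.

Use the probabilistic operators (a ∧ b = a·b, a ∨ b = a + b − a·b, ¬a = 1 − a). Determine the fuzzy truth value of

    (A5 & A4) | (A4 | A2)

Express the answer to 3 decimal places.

A5 & A4 = a·b on (0.2800, 0.1000) = 0.0280
A4 | A2 = a + b − a·b on (0.1000, 0.2600) = 0.3340
(A5 & A4) | (A4 | A2) = a + b − a·b on (0.0280, 0.3340) = 0.3526

0.353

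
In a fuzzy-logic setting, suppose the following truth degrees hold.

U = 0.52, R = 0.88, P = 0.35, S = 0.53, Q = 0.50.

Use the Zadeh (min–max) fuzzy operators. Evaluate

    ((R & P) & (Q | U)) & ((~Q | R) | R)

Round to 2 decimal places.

0.35

R & P = min(a, b) on (0.88, 0.35) = 0.35
Q | U = max(a, b) on (0.50, 0.52) = 0.52
(R & P) & (Q | U) = min(a, b) on (0.35, 0.52) = 0.35
~Q = 1 − 0.50 = 0.50
~Q | R = max(a, b) on (0.50, 0.88) = 0.88
(~Q | R) | R = max(a, b) on (0.88, 0.88) = 0.88
((R & P) & (Q | U)) & ((~Q | R) | R) = min(a, b) on (0.35, 0.88) = 0.35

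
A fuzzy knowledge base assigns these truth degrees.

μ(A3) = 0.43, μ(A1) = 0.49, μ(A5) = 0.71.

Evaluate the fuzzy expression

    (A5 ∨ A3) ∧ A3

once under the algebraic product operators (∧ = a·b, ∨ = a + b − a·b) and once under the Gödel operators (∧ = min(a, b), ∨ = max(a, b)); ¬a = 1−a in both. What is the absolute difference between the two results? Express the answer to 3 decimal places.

Under algebraic product:
  A5 ∨ A3 = a + b − a·b on (0.7100, 0.4300) = 0.8347
  (A5 ∨ A3) ∧ A3 = a·b on (0.8347, 0.4300) = 0.3589
  → value = 0.3589
Under Gödel:
  A5 ∨ A3 = max(a, b) on (0.71, 0.43) = 0.71
  (A5 ∨ A3) ∧ A3 = min(a, b) on (0.71, 0.43) = 0.43
  → value = 0.4300
|0.3589 − 0.4300| = 0.071

0.071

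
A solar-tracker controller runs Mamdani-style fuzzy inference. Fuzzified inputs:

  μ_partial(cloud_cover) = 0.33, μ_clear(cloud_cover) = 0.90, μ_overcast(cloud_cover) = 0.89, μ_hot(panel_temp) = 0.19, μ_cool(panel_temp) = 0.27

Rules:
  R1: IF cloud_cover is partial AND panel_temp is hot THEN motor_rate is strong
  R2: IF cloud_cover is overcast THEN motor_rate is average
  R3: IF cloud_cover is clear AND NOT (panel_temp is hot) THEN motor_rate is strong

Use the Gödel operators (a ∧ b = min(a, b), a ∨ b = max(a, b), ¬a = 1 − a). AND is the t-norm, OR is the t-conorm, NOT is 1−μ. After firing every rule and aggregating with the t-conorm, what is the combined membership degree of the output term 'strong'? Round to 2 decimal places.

R1: partial=0.33, hot=0.19; AND[min(a, b)] → w = 0.19
R2: overcast=0.89 → w = 0.89
R3: clear=0.90, ¬hot=1−0.19=0.81; AND[min(a, b)] → w = 0.81
Rules with consequent 'strong': {R1, R3} → strengths 0.19, 0.81
Aggregate via t-conorm [max(a, b)]: 0.81

0.81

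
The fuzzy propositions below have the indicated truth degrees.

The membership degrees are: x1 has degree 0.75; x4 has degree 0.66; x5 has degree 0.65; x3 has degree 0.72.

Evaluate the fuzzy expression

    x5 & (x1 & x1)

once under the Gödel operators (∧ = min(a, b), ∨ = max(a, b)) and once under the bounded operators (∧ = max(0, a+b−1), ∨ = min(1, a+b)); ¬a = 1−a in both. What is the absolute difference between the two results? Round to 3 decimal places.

0.500

Under Gödel:
  x1 & x1 = min(a, b) on (0.75, 0.75) = 0.75
  x5 & (x1 & x1) = min(a, b) on (0.65, 0.75) = 0.65
  → value = 0.6500
Under bounded:
  x1 & x1 = max(0, a+b−1) on (0.75, 0.75) = 0.50
  x5 & (x1 & x1) = max(0, a+b−1) on (0.65, 0.50) = 0.15
  → value = 0.1500
|0.6500 − 0.1500| = 0.500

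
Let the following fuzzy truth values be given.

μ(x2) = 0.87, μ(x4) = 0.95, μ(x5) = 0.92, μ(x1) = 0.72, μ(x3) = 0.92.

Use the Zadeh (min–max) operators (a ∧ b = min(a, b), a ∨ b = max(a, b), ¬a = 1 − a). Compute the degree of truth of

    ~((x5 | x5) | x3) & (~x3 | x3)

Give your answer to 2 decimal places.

0.08

x5 | x5 = max(a, b) on (0.92, 0.92) = 0.92
(x5 | x5) | x3 = max(a, b) on (0.92, 0.92) = 0.92
~((x5 | x5) | x3) = 1 − 0.92 = 0.08
~x3 = 1 − 0.92 = 0.08
~x3 | x3 = max(a, b) on (0.08, 0.92) = 0.92
~((x5 | x5) | x3) & (~x3 | x3) = min(a, b) on (0.08, 0.92) = 0.08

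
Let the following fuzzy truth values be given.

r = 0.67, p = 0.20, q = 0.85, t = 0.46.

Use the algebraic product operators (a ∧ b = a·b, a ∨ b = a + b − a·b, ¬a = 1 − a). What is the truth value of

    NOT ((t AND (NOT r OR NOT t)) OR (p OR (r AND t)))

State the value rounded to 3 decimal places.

0.377

NOT r = 1 − 0.6700 = 0.3300
NOT t = 1 − 0.4600 = 0.5400
NOT r OR NOT t = a + b − a·b on (0.3300, 0.5400) = 0.6918
t AND (NOT r OR NOT t) = a·b on (0.4600, 0.6918) = 0.3182
r AND t = a·b on (0.6700, 0.4600) = 0.3082
p OR (r AND t) = a + b − a·b on (0.2000, 0.3082) = 0.4466
(t AND (NOT r OR NOT t)) OR (p OR (r AND t)) = a + b − a·b on (0.3182, 0.4466) = 0.6227
NOT ((t AND (NOT r OR NOT t)) OR (p OR (r AND t))) = 1 − 0.6227 = 0.3773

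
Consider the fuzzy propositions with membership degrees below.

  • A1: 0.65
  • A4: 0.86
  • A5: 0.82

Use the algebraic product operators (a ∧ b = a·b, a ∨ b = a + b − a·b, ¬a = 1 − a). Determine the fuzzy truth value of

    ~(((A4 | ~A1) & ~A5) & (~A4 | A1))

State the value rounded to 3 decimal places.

0.886

~A1 = 1 − 0.6500 = 0.3500
A4 | ~A1 = a + b − a·b on (0.8600, 0.3500) = 0.9090
~A5 = 1 − 0.8200 = 0.1800
(A4 | ~A1) & ~A5 = a·b on (0.9090, 0.1800) = 0.1636
~A4 = 1 − 0.8600 = 0.1400
~A4 | A1 = a + b − a·b on (0.1400, 0.6500) = 0.6990
((A4 | ~A1) & ~A5) & (~A4 | A1) = a·b on (0.1636, 0.6990) = 0.1144
~(((A4 | ~A1) & ~A5) & (~A4 | A1)) = 1 − 0.1144 = 0.8856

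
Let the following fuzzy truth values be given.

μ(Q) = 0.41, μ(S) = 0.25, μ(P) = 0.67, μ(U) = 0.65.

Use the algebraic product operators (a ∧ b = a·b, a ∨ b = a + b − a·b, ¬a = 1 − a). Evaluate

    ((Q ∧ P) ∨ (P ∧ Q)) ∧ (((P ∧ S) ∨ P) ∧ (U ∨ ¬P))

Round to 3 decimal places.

Q ∧ P = a·b on (0.4100, 0.6700) = 0.2747
P ∧ Q = a·b on (0.6700, 0.4100) = 0.2747
(Q ∧ P) ∨ (P ∧ Q) = a + b − a·b on (0.2747, 0.2747) = 0.4739
P ∧ S = a·b on (0.6700, 0.2500) = 0.1675
(P ∧ S) ∨ P = a + b − a·b on (0.1675, 0.6700) = 0.7253
¬P = 1 − 0.6700 = 0.3300
U ∨ ¬P = a + b − a·b on (0.6500, 0.3300) = 0.7655
((P ∧ S) ∨ P) ∧ (U ∨ ¬P) = a·b on (0.7253, 0.7655) = 0.5552
((Q ∧ P) ∨ (P ∧ Q)) ∧ (((P ∧ S) ∨ P) ∧ (U ∨ ¬P)) = a·b on (0.4739, 0.5552) = 0.2631

0.263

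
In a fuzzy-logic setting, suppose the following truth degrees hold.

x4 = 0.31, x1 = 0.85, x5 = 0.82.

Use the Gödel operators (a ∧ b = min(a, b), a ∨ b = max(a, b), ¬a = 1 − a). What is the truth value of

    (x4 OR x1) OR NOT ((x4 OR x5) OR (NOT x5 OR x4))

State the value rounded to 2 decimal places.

0.85

x4 OR x1 = max(a, b) on (0.31, 0.85) = 0.85
x4 OR x5 = max(a, b) on (0.31, 0.82) = 0.82
NOT x5 = 1 − 0.82 = 0.18
NOT x5 OR x4 = max(a, b) on (0.18, 0.31) = 0.31
(x4 OR x5) OR (NOT x5 OR x4) = max(a, b) on (0.82, 0.31) = 0.82
NOT ((x4 OR x5) OR (NOT x5 OR x4)) = 1 − 0.82 = 0.18
(x4 OR x1) OR NOT ((x4 OR x5) OR (NOT x5 OR x4)) = max(a, b) on (0.85, 0.18) = 0.85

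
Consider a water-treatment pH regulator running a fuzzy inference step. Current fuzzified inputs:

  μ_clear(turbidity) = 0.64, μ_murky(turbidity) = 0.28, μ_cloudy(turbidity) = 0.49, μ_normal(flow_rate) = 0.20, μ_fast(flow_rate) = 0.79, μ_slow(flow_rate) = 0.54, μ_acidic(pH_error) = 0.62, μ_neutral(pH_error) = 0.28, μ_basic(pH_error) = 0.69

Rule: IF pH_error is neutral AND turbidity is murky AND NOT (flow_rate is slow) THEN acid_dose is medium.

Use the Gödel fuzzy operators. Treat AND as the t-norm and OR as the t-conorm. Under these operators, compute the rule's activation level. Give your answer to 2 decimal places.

0.28

firing strength: neutral=0.28, murky=0.28, ¬slow=1−0.54=0.46; AND[min(a, b)] → w = 0.28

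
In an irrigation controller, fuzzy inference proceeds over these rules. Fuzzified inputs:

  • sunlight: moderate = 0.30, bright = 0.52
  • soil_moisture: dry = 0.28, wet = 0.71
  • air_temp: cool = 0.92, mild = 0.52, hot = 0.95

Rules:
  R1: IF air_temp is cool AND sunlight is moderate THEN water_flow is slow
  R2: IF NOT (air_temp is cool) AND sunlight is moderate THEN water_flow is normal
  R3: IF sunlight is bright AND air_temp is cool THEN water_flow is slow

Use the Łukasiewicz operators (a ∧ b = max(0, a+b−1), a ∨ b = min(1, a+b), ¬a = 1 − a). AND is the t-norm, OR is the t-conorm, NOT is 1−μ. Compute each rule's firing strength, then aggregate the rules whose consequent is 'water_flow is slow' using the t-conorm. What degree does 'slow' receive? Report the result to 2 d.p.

R1: cool=0.92, moderate=0.30; AND[max(0, a+b−1)] → w = 0.22
R2: ¬cool=1−0.92=0.08, moderate=0.30; AND[max(0, a+b−1)] → w = 0.00
R3: bright=0.52, cool=0.92; AND[max(0, a+b−1)] → w = 0.44
Rules with consequent 'slow': {R1, R3} → strengths 0.22, 0.44
Aggregate via t-conorm [min(1, a+b)]: 0.66

0.66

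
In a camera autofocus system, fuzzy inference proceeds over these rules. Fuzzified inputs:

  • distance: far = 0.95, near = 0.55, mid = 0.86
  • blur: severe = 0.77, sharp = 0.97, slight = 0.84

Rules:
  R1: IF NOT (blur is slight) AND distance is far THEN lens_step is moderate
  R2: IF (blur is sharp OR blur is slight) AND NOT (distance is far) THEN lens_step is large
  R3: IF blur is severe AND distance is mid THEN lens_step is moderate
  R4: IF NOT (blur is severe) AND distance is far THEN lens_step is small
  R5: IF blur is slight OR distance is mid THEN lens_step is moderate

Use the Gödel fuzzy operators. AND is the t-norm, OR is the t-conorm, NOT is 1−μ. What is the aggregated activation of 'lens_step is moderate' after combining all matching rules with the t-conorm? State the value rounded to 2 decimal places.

R1: ¬slight=1−0.84=0.16, far=0.95; AND[min(a, b)] → w = 0.16
R2: (sharp=0.97 OR slight=0.84) = 0.97; AND[min(a, b)] with ¬far=1−0.95=0.05 → w = 0.05
R3: severe=0.77, mid=0.86; AND[min(a, b)] → w = 0.77
R4: ¬severe=1−0.77=0.23, far=0.95; AND[min(a, b)] → w = 0.23
R5: slight=0.84, mid=0.86; OR[max(a, b)] → w = 0.86
Rules with consequent 'moderate': {R1, R3, R5} → strengths 0.16, 0.77, 0.86
Aggregate via t-conorm [max(a, b)]: 0.86

0.86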